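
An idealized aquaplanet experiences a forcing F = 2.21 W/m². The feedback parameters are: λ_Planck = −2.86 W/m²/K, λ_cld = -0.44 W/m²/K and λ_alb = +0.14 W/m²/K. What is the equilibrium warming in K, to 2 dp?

0.70 K

Net feedback parameter λ = (−2.86) + (-0.44) + (+0.14) = -3.16 W/m²/K.
ΔT = −F/λ = −2.21/(-3.16) = 0.70 K.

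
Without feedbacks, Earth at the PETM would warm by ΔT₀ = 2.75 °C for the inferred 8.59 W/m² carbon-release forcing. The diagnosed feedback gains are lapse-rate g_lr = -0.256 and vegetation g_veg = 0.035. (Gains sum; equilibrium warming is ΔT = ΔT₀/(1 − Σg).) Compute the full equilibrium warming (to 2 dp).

2.25 °C

Total gain g = -0.256 + 0.035 = -0.221.
Amplification A = 1/(1 + 0.221) = 0.819.
ΔT = 2.75 × 0.819 = 2.25 °C.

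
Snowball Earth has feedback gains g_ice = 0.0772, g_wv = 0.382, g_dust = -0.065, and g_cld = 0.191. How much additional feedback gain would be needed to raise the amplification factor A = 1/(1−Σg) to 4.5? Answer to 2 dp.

Current total gain = 0.5852.
Target gain for A = 4.5: g* = 1 − 1/4.5 = 0.7778.
Additional gain needed = 0.7778 − 0.5852 = 0.19.

0.19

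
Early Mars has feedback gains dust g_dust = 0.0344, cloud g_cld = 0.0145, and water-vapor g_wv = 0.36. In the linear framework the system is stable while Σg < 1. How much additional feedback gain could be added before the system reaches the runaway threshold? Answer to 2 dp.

Current total gain = 0.0344 + 0.0145 + 0.36 = 0.4089.
Margin to runaway = 1 − 0.4089 = 0.59.

0.59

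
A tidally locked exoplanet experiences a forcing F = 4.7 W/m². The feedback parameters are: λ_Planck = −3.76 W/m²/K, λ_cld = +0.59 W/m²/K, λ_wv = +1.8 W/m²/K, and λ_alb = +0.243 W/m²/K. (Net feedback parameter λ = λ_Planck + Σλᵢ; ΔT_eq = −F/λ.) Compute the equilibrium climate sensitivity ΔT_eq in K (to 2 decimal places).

4.17 K

Net feedback parameter λ = (−3.76) + (+0.59) + (+1.8) + (+0.243) = -1.127 W/m²/K.
ΔT = −F/λ = −4.7/(-1.127) = 4.17 K.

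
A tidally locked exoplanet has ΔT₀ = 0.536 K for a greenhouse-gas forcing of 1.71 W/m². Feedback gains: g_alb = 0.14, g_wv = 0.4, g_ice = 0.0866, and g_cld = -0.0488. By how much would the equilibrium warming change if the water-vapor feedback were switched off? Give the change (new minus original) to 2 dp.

-0.62 K

Original: g = 0.5778, ΔT = 0.536/(1−0.5778) = 1.2695 K.
Without water-vapor: g' = 0.1778, ΔT' = 0.536/(1−0.1778) = 0.6519 K.
Change = 0.6519 − 1.2695 = -0.62 K.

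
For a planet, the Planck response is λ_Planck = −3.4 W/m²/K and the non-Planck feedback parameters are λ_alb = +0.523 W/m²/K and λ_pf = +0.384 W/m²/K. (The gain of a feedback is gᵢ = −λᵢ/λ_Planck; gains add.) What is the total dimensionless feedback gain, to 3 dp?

Convert to gains: g_alb = 0.523/3.4 = 0.1538; g_pf = 0.384/3.4 = 0.1129.
Total gain g = 0.2667.

0.267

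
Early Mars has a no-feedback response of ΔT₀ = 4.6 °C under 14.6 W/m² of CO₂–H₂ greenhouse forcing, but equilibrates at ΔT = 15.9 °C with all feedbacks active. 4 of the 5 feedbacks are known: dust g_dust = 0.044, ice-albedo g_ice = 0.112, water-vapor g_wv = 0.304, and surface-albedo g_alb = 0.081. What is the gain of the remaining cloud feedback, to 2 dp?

Amplification A = ΔT/ΔT₀ = 15.9/4.6 = 3.457.
Total gain g = 1 − 1/A = 1 − 1/3.457 = 0.7107.
Known gains sum to 0.044 + 0.112 + 0.304 + 0.081 = 0.541.
g_cld = 0.7107 − 0.541 = 0.17.

0.17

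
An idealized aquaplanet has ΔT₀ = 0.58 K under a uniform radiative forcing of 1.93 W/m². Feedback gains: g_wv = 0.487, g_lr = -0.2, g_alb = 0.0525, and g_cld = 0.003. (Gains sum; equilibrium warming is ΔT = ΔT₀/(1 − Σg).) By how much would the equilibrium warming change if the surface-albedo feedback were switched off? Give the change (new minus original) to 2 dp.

Original: g = 0.3425, ΔT = 0.58/(1−0.3425) = 0.8821 K.
Without surface-albedo: g' = 0.29, ΔT' = 0.58/(1−0.29) = 0.8169 K.
Change = 0.8169 − 0.8821 = -0.07 K.

-0.07 K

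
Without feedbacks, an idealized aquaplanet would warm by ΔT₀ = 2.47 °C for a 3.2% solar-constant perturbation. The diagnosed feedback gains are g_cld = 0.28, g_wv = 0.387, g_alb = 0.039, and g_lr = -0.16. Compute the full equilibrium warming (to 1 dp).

5.4 °C

Total gain g = 0.28 + 0.387 + 0.039 − 0.16 = 0.546.
Amplification A = 1/(1 − 0.546) = 2.203.
ΔT = 2.47 × 2.203 = 5.4 °C.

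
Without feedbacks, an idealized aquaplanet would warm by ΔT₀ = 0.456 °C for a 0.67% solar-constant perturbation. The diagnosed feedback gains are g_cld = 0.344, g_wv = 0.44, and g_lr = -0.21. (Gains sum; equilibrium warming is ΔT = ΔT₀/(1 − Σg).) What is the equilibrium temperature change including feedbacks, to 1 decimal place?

1.1 °C

Total gain g = 0.344 + 0.44 − 0.21 = 0.574.
Amplification A = 1/(1 − 0.574) = 2.347.
ΔT = 0.456 × 2.347 = 1.1 °C.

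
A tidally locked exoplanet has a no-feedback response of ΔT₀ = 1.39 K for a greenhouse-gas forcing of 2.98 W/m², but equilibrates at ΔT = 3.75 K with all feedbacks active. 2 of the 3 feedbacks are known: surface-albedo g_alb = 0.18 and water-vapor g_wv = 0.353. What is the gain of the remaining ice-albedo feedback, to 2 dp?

Amplification A = ΔT/ΔT₀ = 3.75/1.39 = 2.698.
Total gain g = 1 − 1/A = 1 − 1/2.698 = 0.6294.
Known gains sum to 0.18 + 0.353 = 0.533.
g_ice = 0.6294 − 0.533 = 0.10.

0.10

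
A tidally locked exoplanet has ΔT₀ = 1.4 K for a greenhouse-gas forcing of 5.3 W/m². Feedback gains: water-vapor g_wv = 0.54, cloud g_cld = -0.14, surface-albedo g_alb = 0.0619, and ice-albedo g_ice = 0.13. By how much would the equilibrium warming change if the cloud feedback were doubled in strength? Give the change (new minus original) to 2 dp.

Original: g = 0.5919, ΔT = 1.4/(1−0.5919) = 3.4305 K.
With doubled cloud: g' = 0.4519, ΔT' = 1.4/(1−0.4519) = 2.5543 K.
Change = 2.5543 − 3.4305 = -0.88 K.

-0.88 K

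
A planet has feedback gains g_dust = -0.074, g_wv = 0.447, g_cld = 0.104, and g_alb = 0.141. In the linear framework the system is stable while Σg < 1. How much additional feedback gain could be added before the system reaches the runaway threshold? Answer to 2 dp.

Current total gain = -0.074 + 0.447 + 0.104 + 0.141 = 0.618.
Margin to runaway = 1 − 0.618 = 0.38.

0.38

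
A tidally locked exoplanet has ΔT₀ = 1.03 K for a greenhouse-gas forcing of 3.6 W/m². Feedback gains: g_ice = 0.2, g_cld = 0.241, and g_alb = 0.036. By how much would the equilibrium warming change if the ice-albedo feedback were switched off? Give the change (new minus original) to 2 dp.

-0.54 K

Original: g = 0.477, ΔT = 1.03/(1−0.477) = 1.9694 K.
Without ice-albedo: g' = 0.277, ΔT' = 1.03/(1−0.277) = 1.4246 K.
Change = 1.4246 − 1.9694 = -0.54 K.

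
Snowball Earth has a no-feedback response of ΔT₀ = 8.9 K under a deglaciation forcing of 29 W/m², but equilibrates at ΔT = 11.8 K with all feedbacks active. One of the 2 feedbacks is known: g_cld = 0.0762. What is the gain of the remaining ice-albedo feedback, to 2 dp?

Amplification A = ΔT/ΔT₀ = 11.8/8.9 = 1.326.
Total gain g = 1 − 1/A = 1 − 1/1.326 = 0.2459.
The known gain is 0.0762.
g_ice = 0.2459 − 0.0762 = 0.17.

0.17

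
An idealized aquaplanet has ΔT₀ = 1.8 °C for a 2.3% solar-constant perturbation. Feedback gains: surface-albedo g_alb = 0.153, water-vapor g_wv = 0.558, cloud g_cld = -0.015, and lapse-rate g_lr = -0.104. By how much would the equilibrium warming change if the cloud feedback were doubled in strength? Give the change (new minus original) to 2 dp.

-0.16 °C

Original: g = 0.592, ΔT = 1.8/(1−0.592) = 4.4118 °C.
With doubled cloud: g' = 0.577, ΔT' = 1.8/(1−0.577) = 4.2553 °C.
Change = 4.2553 − 4.4118 = -0.16 °C.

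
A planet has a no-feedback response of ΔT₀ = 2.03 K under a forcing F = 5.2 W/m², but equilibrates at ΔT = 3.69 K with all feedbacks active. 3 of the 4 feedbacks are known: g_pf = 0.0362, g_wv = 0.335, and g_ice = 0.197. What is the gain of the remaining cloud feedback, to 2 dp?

-0.12

Amplification A = ΔT/ΔT₀ = 3.69/2.03 = 1.818.
Total gain g = 1 − 1/A = 1 − 1/1.818 = 0.4499.
Known gains sum to 0.0362 + 0.335 + 0.197 = 0.5682.
g_cld = 0.4499 − 0.5682 = -0.12.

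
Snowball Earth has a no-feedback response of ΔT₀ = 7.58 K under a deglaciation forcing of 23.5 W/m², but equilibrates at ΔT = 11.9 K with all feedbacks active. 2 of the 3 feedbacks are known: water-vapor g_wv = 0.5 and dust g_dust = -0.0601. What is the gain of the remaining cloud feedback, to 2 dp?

-0.08

Amplification A = ΔT/ΔT₀ = 11.9/7.58 = 1.57.
Total gain g = 1 − 1/A = 1 − 1/1.57 = 0.3631.
Known gains sum to 0.5 − 0.0601 = 0.4399.
g_cld = 0.3631 − 0.4399 = -0.08.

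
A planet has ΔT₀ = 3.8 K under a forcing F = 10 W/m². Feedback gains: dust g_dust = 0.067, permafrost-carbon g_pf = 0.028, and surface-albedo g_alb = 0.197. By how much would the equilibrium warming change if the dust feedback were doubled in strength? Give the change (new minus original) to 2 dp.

0.56 K

Original: g = 0.292, ΔT = 3.8/(1−0.292) = 5.3672 K.
With doubled dust: g' = 0.359, ΔT' = 3.8/(1−0.359) = 5.9282 K.
Change = 5.9282 − 5.3672 = 0.56 K.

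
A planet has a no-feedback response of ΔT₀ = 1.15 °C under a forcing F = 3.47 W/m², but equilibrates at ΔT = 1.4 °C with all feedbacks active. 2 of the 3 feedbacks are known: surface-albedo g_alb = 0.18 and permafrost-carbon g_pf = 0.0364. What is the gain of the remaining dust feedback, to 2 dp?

Amplification A = ΔT/ΔT₀ = 1.4/1.15 = 1.217.
Total gain g = 1 − 1/A = 1 − 1/1.217 = 0.1783.
Known gains sum to 0.18 + 0.0364 = 0.2164.
g_dust = 0.1783 − 0.2164 = -0.04.

-0.04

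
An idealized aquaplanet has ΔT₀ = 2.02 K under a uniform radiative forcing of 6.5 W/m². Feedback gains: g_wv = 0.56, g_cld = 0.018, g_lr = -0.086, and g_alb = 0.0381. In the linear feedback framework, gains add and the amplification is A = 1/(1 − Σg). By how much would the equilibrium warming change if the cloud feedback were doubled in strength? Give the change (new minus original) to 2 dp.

Original: g = 0.5301, ΔT = 2.02/(1−0.5301) = 4.2988 K.
With doubled cloud: g' = 0.5481, ΔT' = 2.02/(1−0.5481) = 4.4700 K.
Change = 4.4700 − 4.2988 = 0.17 K.

0.17 K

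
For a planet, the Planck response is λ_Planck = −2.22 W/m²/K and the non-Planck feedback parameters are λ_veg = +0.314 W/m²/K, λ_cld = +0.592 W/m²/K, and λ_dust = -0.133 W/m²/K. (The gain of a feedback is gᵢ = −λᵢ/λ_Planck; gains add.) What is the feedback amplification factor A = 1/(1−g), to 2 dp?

1.53

Convert to gains: g_veg = 0.314/2.22 = 0.1414; g_cld = 0.592/2.22 = 0.2667; g_dust = -0.133/2.22 = -0.05991.
Total gain g = 0.34819.
A = 1/(1 − 0.34819) = 1.53.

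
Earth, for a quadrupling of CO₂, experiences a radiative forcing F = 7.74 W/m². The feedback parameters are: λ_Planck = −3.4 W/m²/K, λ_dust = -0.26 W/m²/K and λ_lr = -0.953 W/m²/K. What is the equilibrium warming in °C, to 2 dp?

1.68 °C

Net feedback parameter λ = (−3.4) + (-0.26) + (-0.953) = -4.613 W/m²/K.
ΔT = −F/λ = −7.74/(-4.613) = 1.68 °C.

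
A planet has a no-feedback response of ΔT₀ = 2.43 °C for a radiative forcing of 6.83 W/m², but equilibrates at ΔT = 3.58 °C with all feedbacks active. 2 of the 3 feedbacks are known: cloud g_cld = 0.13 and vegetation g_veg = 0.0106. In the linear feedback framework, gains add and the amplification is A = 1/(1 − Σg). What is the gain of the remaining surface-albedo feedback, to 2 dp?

0.18

Amplification A = ΔT/ΔT₀ = 3.58/2.43 = 1.473.
Total gain g = 1 − 1/A = 1 − 1/1.473 = 0.3211.
Known gains sum to 0.13 + 0.0106 = 0.1406.
g_alb = 0.3211 − 0.1406 = 0.18.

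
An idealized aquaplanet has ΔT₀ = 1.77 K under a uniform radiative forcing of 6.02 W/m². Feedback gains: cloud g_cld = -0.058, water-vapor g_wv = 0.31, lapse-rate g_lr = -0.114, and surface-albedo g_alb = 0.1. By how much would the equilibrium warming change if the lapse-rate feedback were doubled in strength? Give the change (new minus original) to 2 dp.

-0.30 K

Original: g = 0.238, ΔT = 1.77/(1−0.238) = 2.3228 K.
With doubled lapse-rate: g' = 0.124, ΔT' = 1.77/(1−0.124) = 2.0205 K.
Change = 2.0205 − 2.3228 = -0.30 K.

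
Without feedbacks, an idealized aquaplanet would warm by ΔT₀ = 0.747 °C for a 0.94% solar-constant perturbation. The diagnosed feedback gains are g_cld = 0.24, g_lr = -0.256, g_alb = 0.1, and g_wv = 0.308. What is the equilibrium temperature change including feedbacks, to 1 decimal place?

1.2 °C

Total gain g = 0.24 − 0.256 + 0.1 + 0.308 = 0.392.
Amplification A = 1/(1 − 0.392) = 1.645.
ΔT = 0.747 × 1.645 = 1.2 °C.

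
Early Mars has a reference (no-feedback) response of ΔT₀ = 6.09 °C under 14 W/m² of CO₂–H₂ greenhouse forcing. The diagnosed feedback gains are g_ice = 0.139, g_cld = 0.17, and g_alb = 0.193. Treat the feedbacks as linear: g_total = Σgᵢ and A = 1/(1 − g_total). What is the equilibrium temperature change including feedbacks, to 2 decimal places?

12.23 °C

Total gain g = 0.139 + 0.17 + 0.193 = 0.502.
Amplification A = 1/(1 − 0.502) = 2.008.
ΔT = 6.09 × 2.008 = 12.23 °C.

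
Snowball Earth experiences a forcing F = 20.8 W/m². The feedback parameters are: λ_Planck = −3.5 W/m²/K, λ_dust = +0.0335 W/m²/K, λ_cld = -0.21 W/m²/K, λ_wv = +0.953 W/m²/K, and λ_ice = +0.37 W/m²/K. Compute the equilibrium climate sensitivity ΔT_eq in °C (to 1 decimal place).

Net feedback parameter λ = (−3.5) + (+0.0335) + (-0.21) + (+0.953) + (+0.37) = -2.3535 W/m²/K.
ΔT = −F/λ = −20.8/(-2.3535) = 8.8 °C.

8.8 °C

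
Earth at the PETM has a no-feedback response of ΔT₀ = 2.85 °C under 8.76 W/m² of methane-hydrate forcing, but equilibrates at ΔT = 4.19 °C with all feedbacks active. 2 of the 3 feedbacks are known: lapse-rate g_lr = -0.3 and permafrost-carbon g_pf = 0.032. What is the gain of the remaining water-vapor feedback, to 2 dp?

Amplification A = ΔT/ΔT₀ = 4.19/2.85 = 1.47.
Total gain g = 1 − 1/A = 1 − 1/1.47 = 0.3197.
Known gains sum to -0.3 + 0.032 = -0.268.
g_wv = 0.3197 + 0.268 = 0.59.

0.59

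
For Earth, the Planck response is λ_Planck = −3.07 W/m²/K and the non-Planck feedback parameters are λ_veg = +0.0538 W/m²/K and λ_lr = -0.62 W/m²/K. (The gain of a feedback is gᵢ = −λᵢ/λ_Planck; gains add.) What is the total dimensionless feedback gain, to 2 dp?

-0.18

Convert to gains: g_veg = 0.0538/3.07 = 0.01752; g_lr = -0.62/3.07 = -0.202.
Total gain g = -0.18448.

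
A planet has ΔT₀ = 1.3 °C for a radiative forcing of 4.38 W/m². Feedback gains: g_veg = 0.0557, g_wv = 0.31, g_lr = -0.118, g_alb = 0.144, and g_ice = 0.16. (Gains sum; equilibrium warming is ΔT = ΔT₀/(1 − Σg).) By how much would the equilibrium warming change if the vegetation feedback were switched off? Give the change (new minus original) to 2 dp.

-0.32 °C

Original: g = 0.5517, ΔT = 1.3/(1−0.5517) = 2.8998 °C.
Without vegetation: g' = 0.496, ΔT' = 1.3/(1−0.496) = 2.5794 °C.
Change = 2.5794 − 2.8998 = -0.32 °C.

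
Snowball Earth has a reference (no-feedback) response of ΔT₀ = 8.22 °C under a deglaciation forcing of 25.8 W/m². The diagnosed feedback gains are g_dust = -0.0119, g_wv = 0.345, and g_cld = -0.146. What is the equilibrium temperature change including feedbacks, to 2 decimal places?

10.11 °C

Total gain g = -0.0119 + 0.345 − 0.146 = 0.1871.
Amplification A = 1/(1 − 0.1871) = 1.23.
ΔT = 8.22 × 1.23 = 10.11 °C.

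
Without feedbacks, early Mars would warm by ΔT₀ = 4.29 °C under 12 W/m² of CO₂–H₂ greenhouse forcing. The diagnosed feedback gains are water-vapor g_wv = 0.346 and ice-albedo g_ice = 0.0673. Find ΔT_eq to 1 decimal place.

7.3 °C

Total gain g = 0.346 + 0.0673 = 0.4133.
Amplification A = 1/(1 − 0.4133) = 1.704.
ΔT = 4.29 × 1.704 = 7.3 °C.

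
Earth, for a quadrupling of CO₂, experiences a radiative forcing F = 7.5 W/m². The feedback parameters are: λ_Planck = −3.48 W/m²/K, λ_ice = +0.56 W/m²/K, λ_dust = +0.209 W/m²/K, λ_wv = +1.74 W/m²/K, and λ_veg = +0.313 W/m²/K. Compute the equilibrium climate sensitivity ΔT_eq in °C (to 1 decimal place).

11.4 °C

Net feedback parameter λ = (−3.48) + (+0.56) + (+0.209) + (+1.74) + (+0.313) = -0.658 W/m²/K.
ΔT = −F/λ = −7.5/(-0.658) = 11.4 °C.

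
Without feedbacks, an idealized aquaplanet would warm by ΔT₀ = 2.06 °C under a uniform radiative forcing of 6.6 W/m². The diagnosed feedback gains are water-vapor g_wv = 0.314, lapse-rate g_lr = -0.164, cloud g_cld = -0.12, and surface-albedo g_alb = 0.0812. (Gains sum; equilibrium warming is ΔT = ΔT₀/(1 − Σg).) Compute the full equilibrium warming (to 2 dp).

Total gain g = 0.314 − 0.164 − 0.12 + 0.0812 = 0.1112.
Amplification A = 1/(1 − 0.1112) = 1.125.
ΔT = 2.06 × 1.125 = 2.32 °C.

2.32 °C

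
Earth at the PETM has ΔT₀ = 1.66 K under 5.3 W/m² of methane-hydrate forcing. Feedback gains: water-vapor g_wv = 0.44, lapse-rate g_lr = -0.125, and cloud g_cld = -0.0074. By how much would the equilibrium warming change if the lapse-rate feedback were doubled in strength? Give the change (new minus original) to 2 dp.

Original: g = 0.3076, ΔT = 1.66/(1−0.3076) = 2.3975 K.
With doubled lapse-rate: g' = 0.1826, ΔT' = 1.66/(1−0.1826) = 2.0308 K.
Change = 2.0308 − 2.3975 = -0.37 K.

-0.37 K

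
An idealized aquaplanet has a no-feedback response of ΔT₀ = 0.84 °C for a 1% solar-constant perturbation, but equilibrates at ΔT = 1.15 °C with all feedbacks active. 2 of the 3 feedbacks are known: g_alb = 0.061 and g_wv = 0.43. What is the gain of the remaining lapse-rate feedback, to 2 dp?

Amplification A = ΔT/ΔT₀ = 1.15/0.84 = 1.369.
Total gain g = 1 − 1/A = 1 − 1/1.369 = 0.2695.
Known gains sum to 0.061 + 0.43 = 0.491.
g_lr = 0.2695 − 0.491 = -0.22.

-0.22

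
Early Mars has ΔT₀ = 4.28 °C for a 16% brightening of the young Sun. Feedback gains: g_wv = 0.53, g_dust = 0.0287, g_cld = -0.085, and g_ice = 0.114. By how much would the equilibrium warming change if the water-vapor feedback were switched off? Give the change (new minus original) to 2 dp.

Original: g = 0.5877, ΔT = 4.28/(1−0.5877) = 10.3808 °C.
Without water-vapor: g' = 0.0577, ΔT' = 4.28/(1−0.0577) = 4.5421 °C.
Change = 4.5421 − 10.3808 = -5.84 °C.

-5.84 °C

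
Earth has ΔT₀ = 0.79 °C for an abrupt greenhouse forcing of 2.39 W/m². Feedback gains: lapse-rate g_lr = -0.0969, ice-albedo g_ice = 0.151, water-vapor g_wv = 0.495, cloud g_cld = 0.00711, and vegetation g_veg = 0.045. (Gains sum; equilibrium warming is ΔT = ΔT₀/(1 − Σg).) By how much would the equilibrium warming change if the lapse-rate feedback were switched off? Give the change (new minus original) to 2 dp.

0.64 °C

Original: g = 0.60121, ΔT = 0.79/(1−0.60121) = 1.9810 °C.
Without lapse-rate: g' = 0.69811, ΔT' = 0.79/(1−0.69811) = 2.6168 °C.
Change = 2.6168 − 1.9810 = 0.64 °C.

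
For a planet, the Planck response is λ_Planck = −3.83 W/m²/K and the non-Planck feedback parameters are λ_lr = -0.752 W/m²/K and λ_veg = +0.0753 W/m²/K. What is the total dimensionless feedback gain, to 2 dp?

Convert to gains: g_lr = -0.752/3.83 = -0.1963; g_veg = 0.0753/3.83 = 0.01966.
Total gain g = -0.17664.

-0.18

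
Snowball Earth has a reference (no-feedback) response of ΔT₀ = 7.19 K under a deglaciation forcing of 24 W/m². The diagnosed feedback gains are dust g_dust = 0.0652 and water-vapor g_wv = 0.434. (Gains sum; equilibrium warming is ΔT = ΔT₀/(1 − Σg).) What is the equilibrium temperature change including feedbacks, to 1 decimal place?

14.4 K

Total gain g = 0.0652 + 0.434 = 0.4992.
Amplification A = 1/(1 − 0.4992) = 1.997.
ΔT = 7.19 × 1.997 = 14.4 K.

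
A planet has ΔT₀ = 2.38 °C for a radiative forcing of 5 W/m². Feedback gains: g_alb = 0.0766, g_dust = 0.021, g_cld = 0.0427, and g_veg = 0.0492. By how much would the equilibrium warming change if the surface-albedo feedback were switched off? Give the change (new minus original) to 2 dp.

-0.25 °C

Original: g = 0.1895, ΔT = 2.38/(1−0.1895) = 2.9365 °C.
Without surface-albedo: g' = 0.1129, ΔT' = 2.38/(1−0.1129) = 2.6829 °C.
Change = 2.6829 − 2.9365 = -0.25 °C.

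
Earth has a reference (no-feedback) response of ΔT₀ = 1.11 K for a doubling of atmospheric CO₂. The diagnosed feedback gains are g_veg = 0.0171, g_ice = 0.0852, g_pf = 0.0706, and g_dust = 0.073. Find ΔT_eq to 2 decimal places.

1.47 K

Total gain g = 0.0171 + 0.0852 + 0.0706 + 0.073 = 0.2459.
Amplification A = 1/(1 − 0.2459) = 1.326.
ΔT = 1.11 × 1.326 = 1.47 K.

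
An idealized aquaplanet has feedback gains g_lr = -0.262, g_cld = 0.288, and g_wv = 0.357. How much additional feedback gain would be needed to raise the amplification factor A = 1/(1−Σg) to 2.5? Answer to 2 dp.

0.22

Current total gain = 0.383.
Target gain for A = 2.5: g* = 1 − 1/2.5 = 0.6.
Additional gain needed = 0.6 − 0.383 = 0.22.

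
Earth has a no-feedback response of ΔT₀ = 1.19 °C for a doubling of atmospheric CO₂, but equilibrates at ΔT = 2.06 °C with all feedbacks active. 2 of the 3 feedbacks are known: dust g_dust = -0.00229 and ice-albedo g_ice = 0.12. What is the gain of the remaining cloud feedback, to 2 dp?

Amplification A = ΔT/ΔT₀ = 2.06/1.19 = 1.731.
Total gain g = 1 − 1/A = 1 − 1/1.731 = 0.4223.
Known gains sum to -0.00229 + 0.12 = 0.11771.
g_cld = 0.4223 − 0.11771 = 0.30.

0.30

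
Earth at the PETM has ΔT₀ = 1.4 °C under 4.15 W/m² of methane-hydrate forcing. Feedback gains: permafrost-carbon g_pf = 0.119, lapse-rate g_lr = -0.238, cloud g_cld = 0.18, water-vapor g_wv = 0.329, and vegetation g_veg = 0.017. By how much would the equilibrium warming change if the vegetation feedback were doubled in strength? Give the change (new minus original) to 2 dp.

Original: g = 0.407, ΔT = 1.4/(1−0.407) = 2.3609 °C.
With doubled vegetation: g' = 0.424, ΔT' = 1.4/(1−0.424) = 2.4306 °C.
Change = 2.4306 − 2.3609 = 0.07 °C.

0.07 °C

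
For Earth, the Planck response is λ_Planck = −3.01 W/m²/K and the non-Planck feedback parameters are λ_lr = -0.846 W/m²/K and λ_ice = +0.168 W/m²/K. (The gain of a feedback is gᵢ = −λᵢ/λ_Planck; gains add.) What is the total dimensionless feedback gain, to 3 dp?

Convert to gains: g_lr = -0.846/3.01 = -0.2811; g_ice = 0.168/3.01 = 0.05581.
Total gain g = -0.22529.

-0.225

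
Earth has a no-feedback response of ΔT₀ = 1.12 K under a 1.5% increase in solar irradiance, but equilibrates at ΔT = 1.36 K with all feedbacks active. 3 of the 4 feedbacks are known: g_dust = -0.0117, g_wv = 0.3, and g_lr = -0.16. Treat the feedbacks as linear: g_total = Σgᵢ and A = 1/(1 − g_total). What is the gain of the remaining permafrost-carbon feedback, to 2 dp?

0.05

Amplification A = ΔT/ΔT₀ = 1.36/1.12 = 1.214.
Total gain g = 1 − 1/A = 1 − 1/1.214 = 0.1763.
Known gains sum to -0.0117 + 0.3 − 0.16 = 0.1283.
g_pf = 0.1763 − 0.1283 = 0.05.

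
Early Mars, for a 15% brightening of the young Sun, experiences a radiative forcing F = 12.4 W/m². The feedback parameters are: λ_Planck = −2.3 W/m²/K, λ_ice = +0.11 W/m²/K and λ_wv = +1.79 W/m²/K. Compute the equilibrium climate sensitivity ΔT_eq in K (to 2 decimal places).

31.00 K

Net feedback parameter λ = (−2.3) + (+0.11) + (+1.79) = -0.4 W/m²/K.
ΔT = −F/λ = −12.4/(-0.4) = 31.00 K.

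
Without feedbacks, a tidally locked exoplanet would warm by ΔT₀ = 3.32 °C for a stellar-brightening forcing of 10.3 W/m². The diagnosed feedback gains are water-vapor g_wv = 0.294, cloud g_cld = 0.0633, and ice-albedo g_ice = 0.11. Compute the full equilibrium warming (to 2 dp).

Total gain g = 0.294 + 0.0633 + 0.11 = 0.4673.
Amplification A = 1/(1 − 0.4673) = 1.877.
ΔT = 3.32 × 1.877 = 6.23 °C.

6.23 °C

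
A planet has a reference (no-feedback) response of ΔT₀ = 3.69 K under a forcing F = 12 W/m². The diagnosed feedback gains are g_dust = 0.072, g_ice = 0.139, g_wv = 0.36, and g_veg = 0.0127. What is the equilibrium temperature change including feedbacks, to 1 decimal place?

8.9 K

Total gain g = 0.072 + 0.139 + 0.36 + 0.0127 = 0.5837.
Amplification A = 1/(1 − 0.5837) = 2.402.
ΔT = 3.69 × 2.402 = 8.9 K.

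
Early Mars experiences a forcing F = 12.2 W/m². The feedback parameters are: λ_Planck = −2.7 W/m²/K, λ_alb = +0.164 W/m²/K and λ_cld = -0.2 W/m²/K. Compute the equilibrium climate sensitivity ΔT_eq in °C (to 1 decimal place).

4.5 °C

Net feedback parameter λ = (−2.7) + (+0.164) + (-0.2) = -2.736 W/m²/K.
ΔT = −F/λ = −12.2/(-2.736) = 4.5 °C.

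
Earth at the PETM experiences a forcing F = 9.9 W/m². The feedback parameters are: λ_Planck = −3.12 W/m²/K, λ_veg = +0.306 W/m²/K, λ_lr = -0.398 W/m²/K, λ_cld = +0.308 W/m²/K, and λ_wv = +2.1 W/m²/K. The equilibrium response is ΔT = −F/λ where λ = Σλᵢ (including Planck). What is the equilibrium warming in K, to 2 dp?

Net feedback parameter λ = (−3.12) + (+0.306) + (-0.398) + (+0.308) + (+2.1) = -0.804 W/m²/K.
ΔT = −F/λ = −9.9/(-0.804) = 12.31 K.

12.31 K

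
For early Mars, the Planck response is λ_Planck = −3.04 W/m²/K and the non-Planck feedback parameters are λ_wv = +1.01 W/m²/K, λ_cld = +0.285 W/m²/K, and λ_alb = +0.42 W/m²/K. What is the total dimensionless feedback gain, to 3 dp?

0.564

Convert to gains: g_wv = 1.01/3.04 = 0.3322; g_cld = 0.285/3.04 = 0.09375; g_alb = 0.42/3.04 = 0.1382.
Total gain g = 0.56415.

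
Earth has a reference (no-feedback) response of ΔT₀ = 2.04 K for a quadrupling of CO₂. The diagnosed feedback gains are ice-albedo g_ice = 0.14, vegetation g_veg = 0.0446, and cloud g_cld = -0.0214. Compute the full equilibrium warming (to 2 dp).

2.44 K

Total gain g = 0.14 + 0.0446 − 0.0214 = 0.1632.
Amplification A = 1/(1 − 0.1632) = 1.195.
ΔT = 2.04 × 1.195 = 2.44 K.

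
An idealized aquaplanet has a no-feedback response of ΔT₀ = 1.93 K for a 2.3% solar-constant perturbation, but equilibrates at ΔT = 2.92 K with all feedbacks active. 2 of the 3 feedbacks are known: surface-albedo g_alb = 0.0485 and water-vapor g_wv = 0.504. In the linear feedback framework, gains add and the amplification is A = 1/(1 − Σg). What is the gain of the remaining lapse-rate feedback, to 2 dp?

Amplification A = ΔT/ΔT₀ = 2.92/1.93 = 1.513.
Total gain g = 1 − 1/A = 1 − 1/1.513 = 0.3391.
Known gains sum to 0.0485 + 0.504 = 0.5525.
g_lr = 0.3391 − 0.5525 = -0.21.

-0.21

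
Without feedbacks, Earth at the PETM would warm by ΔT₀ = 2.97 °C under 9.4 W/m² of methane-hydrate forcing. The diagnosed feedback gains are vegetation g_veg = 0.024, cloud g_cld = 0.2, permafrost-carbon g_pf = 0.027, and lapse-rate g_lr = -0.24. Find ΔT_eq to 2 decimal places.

Total gain g = 0.024 + 0.2 + 0.027 − 0.24 = 0.011.
Amplification A = 1/(1 − 0.011) = 1.011.
ΔT = 2.97 × 1.011 = 3.00 °C.

3.00 °C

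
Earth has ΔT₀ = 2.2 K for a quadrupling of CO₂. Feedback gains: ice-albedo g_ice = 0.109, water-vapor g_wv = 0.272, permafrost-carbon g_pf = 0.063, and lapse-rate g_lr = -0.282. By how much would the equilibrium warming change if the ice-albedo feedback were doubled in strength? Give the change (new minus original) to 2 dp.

0.39 K

Original: g = 0.162, ΔT = 2.2/(1−0.162) = 2.6253 K.
With doubled ice-albedo: g' = 0.271, ΔT' = 2.2/(1−0.271) = 3.0178 K.
Change = 3.0178 − 2.6253 = 0.39 K.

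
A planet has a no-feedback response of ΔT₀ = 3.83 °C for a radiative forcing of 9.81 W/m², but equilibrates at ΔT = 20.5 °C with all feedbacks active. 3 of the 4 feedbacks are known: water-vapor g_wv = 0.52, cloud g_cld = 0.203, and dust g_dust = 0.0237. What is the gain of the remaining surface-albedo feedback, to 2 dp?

0.07

Amplification A = ΔT/ΔT₀ = 20.5/3.83 = 5.352.
Total gain g = 1 − 1/A = 1 − 1/5.352 = 0.8132.
Known gains sum to 0.52 + 0.203 + 0.0237 = 0.7467.
g_alb = 0.8132 − 0.7467 = 0.07.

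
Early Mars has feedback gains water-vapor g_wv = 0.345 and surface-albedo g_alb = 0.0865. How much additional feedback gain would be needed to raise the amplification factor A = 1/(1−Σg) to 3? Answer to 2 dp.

0.24

Current total gain = 0.4315.
Target gain for A = 3: g* = 1 − 1/3 = 0.6667.
Additional gain needed = 0.6667 − 0.4315 = 0.24.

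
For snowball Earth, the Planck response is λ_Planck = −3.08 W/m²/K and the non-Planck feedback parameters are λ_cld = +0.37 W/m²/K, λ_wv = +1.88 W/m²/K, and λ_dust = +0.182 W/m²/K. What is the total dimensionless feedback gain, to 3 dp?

Convert to gains: g_cld = 0.37/3.08 = 0.1201; g_wv = 1.88/3.08 = 0.6104; g_dust = 0.182/3.08 = 0.05909.
Total gain g = 0.78959.

0.790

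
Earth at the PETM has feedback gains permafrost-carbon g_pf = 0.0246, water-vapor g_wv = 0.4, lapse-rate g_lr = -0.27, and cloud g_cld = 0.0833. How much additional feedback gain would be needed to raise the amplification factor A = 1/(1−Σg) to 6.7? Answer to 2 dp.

Current total gain = 0.2379.
Target gain for A = 6.7: g* = 1 − 1/6.7 = 0.8507.
Additional gain needed = 0.8507 − 0.2379 = 0.61.

0.61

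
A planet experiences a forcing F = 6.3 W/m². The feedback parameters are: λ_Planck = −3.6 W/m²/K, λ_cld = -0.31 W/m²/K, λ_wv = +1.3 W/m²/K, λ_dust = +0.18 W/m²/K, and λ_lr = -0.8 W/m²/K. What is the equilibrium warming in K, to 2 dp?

Net feedback parameter λ = (−3.6) + (-0.31) + (+1.3) + (+0.18) + (-0.8) = -3.23 W/m²/K.
ΔT = −F/λ = −6.3/(-3.23) = 1.95 K.

1.95 K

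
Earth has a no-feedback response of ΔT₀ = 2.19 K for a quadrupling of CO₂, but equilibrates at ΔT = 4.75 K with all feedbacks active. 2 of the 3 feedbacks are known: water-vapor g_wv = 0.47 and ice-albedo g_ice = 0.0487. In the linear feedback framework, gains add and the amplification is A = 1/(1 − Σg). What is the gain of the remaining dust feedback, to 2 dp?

Amplification A = ΔT/ΔT₀ = 4.75/2.19 = 2.169.
Total gain g = 1 − 1/A = 1 − 1/2.169 = 0.539.
Known gains sum to 0.47 + 0.0487 = 0.5187.
g_dust = 0.539 − 0.5187 = 0.02.

0.02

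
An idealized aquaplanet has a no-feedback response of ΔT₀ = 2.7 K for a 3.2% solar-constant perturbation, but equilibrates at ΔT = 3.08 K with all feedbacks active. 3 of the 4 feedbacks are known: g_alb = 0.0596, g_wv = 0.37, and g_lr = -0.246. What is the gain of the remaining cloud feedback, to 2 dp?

Amplification A = ΔT/ΔT₀ = 3.08/2.7 = 1.141.
Total gain g = 1 − 1/A = 1 − 1/1.141 = 0.1236.
Known gains sum to 0.0596 + 0.37 − 0.246 = 0.1836.
g_cld = 0.1236 − 0.1836 = -0.06.

-0.06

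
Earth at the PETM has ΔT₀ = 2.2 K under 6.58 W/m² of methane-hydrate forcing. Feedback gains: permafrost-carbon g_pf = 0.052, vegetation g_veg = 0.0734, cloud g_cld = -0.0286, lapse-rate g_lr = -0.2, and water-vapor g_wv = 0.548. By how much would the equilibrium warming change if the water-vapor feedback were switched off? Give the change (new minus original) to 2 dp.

-1.97 K

Original: g = 0.4448, ΔT = 2.2/(1−0.4448) = 3.9625 K.
Without water-vapor: g' = -0.1032, ΔT' = 2.2/(1+0.1032) = 1.9942 K.
Change = 1.9942 − 3.9625 = -1.97 K.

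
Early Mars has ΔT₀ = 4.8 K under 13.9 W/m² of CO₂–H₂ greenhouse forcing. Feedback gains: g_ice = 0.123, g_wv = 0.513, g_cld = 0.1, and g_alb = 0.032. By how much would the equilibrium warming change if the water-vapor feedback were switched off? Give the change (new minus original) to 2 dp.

-14.25 K

Original: g = 0.768, ΔT = 4.8/(1−0.768) = 20.6897 K.
Without water-vapor: g' = 0.255, ΔT' = 4.8/(1−0.255) = 6.4430 K.
Change = 6.4430 − 20.6897 = -14.25 K.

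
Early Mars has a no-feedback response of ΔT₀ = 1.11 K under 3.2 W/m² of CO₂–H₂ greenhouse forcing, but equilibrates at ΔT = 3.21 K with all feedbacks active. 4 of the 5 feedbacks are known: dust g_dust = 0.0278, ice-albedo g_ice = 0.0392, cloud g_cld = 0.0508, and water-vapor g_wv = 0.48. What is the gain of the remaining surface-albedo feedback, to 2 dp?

Amplification A = ΔT/ΔT₀ = 3.21/1.11 = 2.892.
Total gain g = 1 − 1/A = 1 − 1/2.892 = 0.6542.
Known gains sum to 0.0278 + 0.0392 + 0.0508 + 0.48 = 0.5978.
g_alb = 0.6542 − 0.5978 = 0.06.

0.06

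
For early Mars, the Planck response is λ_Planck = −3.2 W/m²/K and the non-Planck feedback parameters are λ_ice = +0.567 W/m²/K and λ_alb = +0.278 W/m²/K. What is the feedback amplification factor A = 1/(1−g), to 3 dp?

1.359

Convert to gains: g_ice = 0.567/3.2 = 0.1772; g_alb = 0.278/3.2 = 0.08688.
Total gain g = 0.26408.
A = 1/(1 − 0.26408) = 1.359.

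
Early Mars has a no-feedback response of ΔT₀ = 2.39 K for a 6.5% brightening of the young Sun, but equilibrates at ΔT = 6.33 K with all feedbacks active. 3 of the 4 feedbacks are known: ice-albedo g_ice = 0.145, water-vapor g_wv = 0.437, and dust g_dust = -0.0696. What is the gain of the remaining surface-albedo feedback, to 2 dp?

0.11

Amplification A = ΔT/ΔT₀ = 6.33/2.39 = 2.649.
Total gain g = 1 − 1/A = 1 − 1/2.649 = 0.6225.
Known gains sum to 0.145 + 0.437 − 0.0696 = 0.5124.
g_alb = 0.6225 − 0.5124 = 0.11.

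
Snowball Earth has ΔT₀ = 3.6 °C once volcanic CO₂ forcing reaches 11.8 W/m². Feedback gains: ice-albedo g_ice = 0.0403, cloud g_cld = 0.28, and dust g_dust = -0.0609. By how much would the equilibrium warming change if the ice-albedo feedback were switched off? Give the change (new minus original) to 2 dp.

Original: g = 0.2594, ΔT = 3.6/(1−0.2594) = 4.8609 °C.
Without ice-albedo: g' = 0.2191, ΔT' = 3.6/(1−0.2191) = 4.6101 °C.
Change = 4.6101 − 4.8609 = -0.25 °C.

-0.25 °C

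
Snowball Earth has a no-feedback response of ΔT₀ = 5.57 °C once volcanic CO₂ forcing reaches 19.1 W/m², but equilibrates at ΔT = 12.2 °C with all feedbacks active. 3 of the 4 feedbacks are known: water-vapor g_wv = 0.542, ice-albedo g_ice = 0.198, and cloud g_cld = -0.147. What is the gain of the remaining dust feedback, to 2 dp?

-0.05

Amplification A = ΔT/ΔT₀ = 12.2/5.57 = 2.19.
Total gain g = 1 − 1/A = 1 − 1/2.19 = 0.5434.
Known gains sum to 0.542 + 0.198 − 0.147 = 0.593.
g_dust = 0.5434 − 0.593 = -0.05.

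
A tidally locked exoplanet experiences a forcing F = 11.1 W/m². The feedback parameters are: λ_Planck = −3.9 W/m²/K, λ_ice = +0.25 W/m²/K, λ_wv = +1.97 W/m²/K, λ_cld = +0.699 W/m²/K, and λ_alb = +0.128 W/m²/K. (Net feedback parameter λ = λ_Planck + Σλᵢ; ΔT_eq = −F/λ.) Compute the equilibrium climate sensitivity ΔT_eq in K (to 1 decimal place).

13.0 K

Net feedback parameter λ = (−3.9) + (+0.25) + (+1.97) + (+0.699) + (+0.128) = -0.853 W/m²/K.
ΔT = −F/λ = −11.1/(-0.853) = 13.0 K.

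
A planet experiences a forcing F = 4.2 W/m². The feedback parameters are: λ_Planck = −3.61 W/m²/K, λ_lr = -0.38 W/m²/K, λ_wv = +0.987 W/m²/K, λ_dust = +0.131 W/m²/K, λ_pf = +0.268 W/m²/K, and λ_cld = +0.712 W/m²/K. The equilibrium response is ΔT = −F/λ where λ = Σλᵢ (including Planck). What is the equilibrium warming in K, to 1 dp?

2.2 K

Net feedback parameter λ = (−3.61) + (-0.38) + (+0.987) + (+0.131) + (+0.268) + (+0.712) = -1.892 W/m²/K.
ΔT = −F/λ = −4.2/(-1.892) = 2.2 K.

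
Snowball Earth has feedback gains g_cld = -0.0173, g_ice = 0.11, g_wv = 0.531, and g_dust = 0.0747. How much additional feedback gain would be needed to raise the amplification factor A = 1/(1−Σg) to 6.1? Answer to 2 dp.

Current total gain = 0.6984.
Target gain for A = 6.1: g* = 1 − 1/6.1 = 0.8361.
Additional gain needed = 0.8361 − 0.6984 = 0.14.

0.14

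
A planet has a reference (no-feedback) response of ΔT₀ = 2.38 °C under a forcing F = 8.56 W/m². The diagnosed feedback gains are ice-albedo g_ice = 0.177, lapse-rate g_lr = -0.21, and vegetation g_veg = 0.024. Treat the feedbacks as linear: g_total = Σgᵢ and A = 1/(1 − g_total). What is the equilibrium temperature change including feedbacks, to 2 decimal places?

Total gain g = 0.177 − 0.21 + 0.024 = -0.009.
Amplification A = 1/(1 + 0.009) = 0.9911.
ΔT = 2.38 × 0.9911 = 2.36 °C.

2.36 °C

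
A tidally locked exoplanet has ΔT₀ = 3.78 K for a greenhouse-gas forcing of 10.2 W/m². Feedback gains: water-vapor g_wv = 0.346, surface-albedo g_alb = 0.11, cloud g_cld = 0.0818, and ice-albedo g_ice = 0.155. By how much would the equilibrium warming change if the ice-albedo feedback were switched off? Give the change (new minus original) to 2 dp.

-4.13 K

Original: g = 0.6928, ΔT = 3.78/(1−0.6928) = 12.3047 K.
Without ice-albedo: g' = 0.5378, ΔT' = 3.78/(1−0.5378) = 8.1783 K.
Change = 8.1783 − 12.3047 = -4.13 K.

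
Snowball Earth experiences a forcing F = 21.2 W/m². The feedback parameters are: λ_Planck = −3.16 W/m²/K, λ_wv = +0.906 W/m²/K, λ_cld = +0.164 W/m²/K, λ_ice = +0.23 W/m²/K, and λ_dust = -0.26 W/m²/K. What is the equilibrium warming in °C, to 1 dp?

10.0 °C

Net feedback parameter λ = (−3.16) + (+0.906) + (+0.164) + (+0.23) + (-0.26) = -2.12 W/m²/K.
ΔT = −F/λ = −21.2/(-2.12) = 10.0 °C.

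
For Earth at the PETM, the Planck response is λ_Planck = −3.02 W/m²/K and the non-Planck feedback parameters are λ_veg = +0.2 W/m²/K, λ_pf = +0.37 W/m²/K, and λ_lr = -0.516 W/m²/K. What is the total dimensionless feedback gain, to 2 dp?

Convert to gains: g_veg = 0.2/3.02 = 0.06623; g_pf = 0.37/3.02 = 0.1225; g_lr = -0.516/3.02 = -0.1709.
Total gain g = 0.01783.

0.02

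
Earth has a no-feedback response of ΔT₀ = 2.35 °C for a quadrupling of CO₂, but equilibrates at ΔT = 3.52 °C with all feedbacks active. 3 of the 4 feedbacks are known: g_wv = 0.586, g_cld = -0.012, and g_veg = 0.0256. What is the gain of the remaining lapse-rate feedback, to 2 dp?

Amplification A = ΔT/ΔT₀ = 3.52/2.35 = 1.498.
Total gain g = 1 − 1/A = 1 − 1/1.498 = 0.3324.
Known gains sum to 0.586 − 0.012 + 0.0256 = 0.5996.
g_lr = 0.3324 − 0.5996 = -0.27.

-0.27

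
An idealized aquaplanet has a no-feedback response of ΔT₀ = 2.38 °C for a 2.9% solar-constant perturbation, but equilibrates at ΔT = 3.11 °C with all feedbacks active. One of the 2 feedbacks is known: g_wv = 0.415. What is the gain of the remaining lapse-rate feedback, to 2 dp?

Amplification A = ΔT/ΔT₀ = 3.11/2.38 = 1.307.
Total gain g = 1 − 1/A = 1 − 1/1.307 = 0.2349.
The known gain is 0.415.
g_lr = 0.2349 − 0.415 = -0.18.

-0.18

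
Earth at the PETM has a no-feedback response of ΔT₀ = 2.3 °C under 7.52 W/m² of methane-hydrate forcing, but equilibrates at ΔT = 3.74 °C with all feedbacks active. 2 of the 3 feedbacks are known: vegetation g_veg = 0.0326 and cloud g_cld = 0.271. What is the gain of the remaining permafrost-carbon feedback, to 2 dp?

Amplification A = ΔT/ΔT₀ = 3.74/2.3 = 1.626.
Total gain g = 1 − 1/A = 1 − 1/1.626 = 0.385.
Known gains sum to 0.0326 + 0.271 = 0.3036.
g_pf = 0.385 − 0.3036 = 0.08.

0.08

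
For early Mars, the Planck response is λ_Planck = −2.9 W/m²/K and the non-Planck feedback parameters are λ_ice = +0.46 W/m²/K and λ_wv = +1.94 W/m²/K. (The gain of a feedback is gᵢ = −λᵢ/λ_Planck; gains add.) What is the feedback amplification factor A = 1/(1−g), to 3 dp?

5.800

Convert to gains: g_ice = 0.46/2.9 = 0.1586; g_wv = 1.94/2.9 = 0.669.
Total gain g = 0.8276.
A = 1/(1 − 0.8276) = 5.800.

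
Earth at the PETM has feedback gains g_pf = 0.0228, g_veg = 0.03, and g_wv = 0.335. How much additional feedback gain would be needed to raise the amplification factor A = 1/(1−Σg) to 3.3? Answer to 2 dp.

Current total gain = 0.3878.
Target gain for A = 3.3: g* = 1 − 1/3.3 = 0.697.
Additional gain needed = 0.697 − 0.3878 = 0.31.

0.31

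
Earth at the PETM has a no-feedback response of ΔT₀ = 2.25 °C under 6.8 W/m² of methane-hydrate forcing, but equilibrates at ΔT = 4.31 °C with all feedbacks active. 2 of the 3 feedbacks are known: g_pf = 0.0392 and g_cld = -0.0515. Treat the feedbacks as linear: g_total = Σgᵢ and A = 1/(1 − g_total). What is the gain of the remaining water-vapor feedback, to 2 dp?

0.49

Amplification A = ΔT/ΔT₀ = 4.31/2.25 = 1.916.
Total gain g = 1 − 1/A = 1 − 1/1.916 = 0.4781.
Known gains sum to 0.0392 − 0.0515 = -0.0123.
g_wv = 0.4781 + 0.0123 = 0.49.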